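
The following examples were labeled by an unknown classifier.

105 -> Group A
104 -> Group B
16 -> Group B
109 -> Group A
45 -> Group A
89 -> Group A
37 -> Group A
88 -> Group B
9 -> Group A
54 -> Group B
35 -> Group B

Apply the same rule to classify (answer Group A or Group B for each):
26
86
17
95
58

Group B, Group B, Group A, Group B, Group B

A rule that fits every label: ≡ 1 (mod 4) — true of each 'Group A' example, false of each 'Group B' one.
Group B: 26, since 26 mod 4 = 2. Group B: 86, since 86 mod 4 = 2. Group A: 17, since 17 mod 4 = 1. Group B: 95, since 95 mod 4 = 3. Group B: 58, since 58 mod 4 = 2.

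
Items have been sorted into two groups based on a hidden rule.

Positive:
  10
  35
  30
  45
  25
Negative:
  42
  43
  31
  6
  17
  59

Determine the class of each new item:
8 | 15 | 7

Negative, Positive, Negative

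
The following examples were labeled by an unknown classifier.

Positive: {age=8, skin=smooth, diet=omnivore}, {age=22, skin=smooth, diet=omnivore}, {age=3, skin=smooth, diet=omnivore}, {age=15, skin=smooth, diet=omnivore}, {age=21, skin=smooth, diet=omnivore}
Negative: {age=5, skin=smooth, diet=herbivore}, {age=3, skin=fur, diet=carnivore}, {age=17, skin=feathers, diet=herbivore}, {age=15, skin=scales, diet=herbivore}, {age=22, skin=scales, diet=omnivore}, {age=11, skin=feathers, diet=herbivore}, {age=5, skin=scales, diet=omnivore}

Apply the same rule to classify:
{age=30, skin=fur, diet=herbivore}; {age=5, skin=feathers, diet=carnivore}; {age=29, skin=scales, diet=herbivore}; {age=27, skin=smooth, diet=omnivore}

Negative, Negative, Negative, Positive

Rule: diet is omnivore AND skin is smooth. This holds for each 'Positive' example and fails for each 'Negative' one.
Negative: {age=30, skin=fur, diet=herbivore}, since diet is herbivore, skin is fur. Negative: {age=5, skin=feathers, diet=carnivore}, since diet is carnivore, skin is feathers. Negative: {age=29, skin=scales, diet=herbivore}, since diet is herbivore, skin is scales. Positive: {age=27, skin=smooth, diet=omnivore}, since diet is omnivore, skin is smooth.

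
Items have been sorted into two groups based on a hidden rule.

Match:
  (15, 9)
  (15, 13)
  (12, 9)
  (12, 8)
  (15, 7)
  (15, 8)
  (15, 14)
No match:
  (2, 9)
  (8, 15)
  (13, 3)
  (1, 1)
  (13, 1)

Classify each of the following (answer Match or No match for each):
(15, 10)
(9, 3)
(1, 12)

'Match' ⟺ first > second AND sum ≥ 20.
(15, 10): Match (15 > 10, 15+10 = 25).
(9, 3): No match (9 > 3, 9+3 = 12).
(1, 12): No match (1 < 12, 1+12 = 13).

Match, No match, No match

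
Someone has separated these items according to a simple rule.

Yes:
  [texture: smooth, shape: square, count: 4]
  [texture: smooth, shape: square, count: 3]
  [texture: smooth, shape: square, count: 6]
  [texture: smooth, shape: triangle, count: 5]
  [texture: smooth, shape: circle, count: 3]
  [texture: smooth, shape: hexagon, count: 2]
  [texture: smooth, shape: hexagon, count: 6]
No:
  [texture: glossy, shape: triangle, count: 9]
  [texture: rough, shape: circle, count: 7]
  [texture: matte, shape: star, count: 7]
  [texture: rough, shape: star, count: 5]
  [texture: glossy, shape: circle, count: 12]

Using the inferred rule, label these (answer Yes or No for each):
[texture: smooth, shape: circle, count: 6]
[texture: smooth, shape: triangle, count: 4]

Yes, Yes

The classifier is using: texture is smooth.
[texture: smooth, shape: circle, count: 6] — texture is smooth, hence Yes.
[texture: smooth, shape: triangle, count: 4] — texture is smooth, hence Yes.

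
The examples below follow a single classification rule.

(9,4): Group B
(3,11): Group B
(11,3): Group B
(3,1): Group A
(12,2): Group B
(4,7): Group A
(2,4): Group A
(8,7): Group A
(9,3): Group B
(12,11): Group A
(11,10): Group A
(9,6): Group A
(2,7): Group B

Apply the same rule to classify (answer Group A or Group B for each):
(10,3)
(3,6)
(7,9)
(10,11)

Every 'Group A' example satisfies: |first − second| ≤ 3. None of the 'Group B' examples do.
(10,3) → |10−3| = 7 → Group B. (3,6) → |3−6| = 3 → Group A. (7,9) → |7−9| = 2 → Group A. (10,11) → |10−11| = 1 → Group A.

Group B, Group A, Group A, Group A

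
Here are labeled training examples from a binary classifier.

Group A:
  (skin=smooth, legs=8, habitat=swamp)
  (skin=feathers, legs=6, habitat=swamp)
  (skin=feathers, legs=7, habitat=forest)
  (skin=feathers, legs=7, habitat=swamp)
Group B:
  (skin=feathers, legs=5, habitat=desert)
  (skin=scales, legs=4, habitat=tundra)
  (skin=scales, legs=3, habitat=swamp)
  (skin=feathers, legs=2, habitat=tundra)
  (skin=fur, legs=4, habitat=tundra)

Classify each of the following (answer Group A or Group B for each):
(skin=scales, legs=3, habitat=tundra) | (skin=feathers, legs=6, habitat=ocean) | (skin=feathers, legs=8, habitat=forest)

Group B, Group A, Group A

A rule that fits every label: legs ≥ 6 — true of each 'Group A' example, false of each 'Group B' one.
(skin=scales, legs=3, habitat=tundra): legs = 3, does not fit → Group B.
(skin=feathers, legs=6, habitat=ocean): legs = 6, fits → Group A.
(skin=feathers, legs=8, habitat=forest): legs = 8, fits → Group A.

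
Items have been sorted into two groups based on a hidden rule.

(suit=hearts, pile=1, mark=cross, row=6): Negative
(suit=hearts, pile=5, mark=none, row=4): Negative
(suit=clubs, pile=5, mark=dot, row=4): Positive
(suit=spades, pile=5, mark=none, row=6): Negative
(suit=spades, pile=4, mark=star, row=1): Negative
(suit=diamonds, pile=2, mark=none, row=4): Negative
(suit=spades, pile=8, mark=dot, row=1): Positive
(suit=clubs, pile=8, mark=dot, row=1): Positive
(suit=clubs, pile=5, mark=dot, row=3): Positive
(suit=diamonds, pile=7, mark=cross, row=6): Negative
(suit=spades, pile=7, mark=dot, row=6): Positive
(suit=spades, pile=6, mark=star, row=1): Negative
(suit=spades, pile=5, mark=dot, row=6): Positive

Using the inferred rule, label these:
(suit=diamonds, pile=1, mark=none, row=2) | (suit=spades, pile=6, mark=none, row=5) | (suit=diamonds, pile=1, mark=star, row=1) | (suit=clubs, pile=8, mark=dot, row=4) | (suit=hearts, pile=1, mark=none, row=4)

Negative, Negative, Negative, Positive, Negative

The simplest hypothesis consistent with all the labels is: mark is dot.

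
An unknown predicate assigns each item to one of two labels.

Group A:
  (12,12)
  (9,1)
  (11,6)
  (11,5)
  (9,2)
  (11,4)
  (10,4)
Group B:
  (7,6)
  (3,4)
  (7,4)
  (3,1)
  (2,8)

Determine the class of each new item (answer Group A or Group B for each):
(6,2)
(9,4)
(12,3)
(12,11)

A rule that fits every label: first ≥ 8 — true of each 'Group A' example, false of each 'Group B' one.

Group B, Group A, Group A, Group A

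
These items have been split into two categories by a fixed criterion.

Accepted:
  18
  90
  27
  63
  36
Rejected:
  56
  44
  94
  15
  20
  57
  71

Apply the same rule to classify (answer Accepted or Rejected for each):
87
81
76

Rejected, Accepted, Rejected

Checking candidate rules against both groups, what survives is: multiple of 9.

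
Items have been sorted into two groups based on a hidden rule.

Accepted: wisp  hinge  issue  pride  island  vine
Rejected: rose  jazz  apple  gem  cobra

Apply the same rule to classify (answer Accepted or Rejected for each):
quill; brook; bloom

Accepted, Rejected, Rejected

The classifier is using: contains 'i'.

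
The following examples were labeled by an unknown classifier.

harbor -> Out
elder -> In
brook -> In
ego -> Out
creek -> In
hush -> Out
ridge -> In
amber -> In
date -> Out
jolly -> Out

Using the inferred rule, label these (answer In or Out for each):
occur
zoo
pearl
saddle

A rule that fits every label: odd length AND contains 'r' — true of each 'In' example, false of each 'Out' one.
In: occur, since length 5, has 'r'. Out: zoo, since length 3, no 'r'. In: pearl, since length 5, has 'r'. Out: saddle, since length 6, no 'r'.

In, Out, In, Out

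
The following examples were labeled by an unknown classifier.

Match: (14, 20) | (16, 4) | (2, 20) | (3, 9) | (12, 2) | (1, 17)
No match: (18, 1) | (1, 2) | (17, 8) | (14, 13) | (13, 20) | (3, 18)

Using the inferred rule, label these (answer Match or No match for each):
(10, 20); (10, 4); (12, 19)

Match, Match, No match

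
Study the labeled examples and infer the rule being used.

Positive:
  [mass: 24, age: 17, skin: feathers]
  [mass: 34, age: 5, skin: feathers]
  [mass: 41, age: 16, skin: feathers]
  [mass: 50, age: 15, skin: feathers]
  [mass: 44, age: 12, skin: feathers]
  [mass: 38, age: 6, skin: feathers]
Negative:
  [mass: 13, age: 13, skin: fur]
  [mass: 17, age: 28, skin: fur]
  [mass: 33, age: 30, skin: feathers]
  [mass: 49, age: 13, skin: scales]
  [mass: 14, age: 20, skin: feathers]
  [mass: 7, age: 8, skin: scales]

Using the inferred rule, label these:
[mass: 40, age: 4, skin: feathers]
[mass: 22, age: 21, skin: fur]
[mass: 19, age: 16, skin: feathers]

One predicate separates the groups cleanly: skin is feathers AND age ≤ 17.
[mass: 40, age: 4, skin: feathers]: skin is feathers, age = 4 — satisfies this, so Positive.
[mass: 22, age: 21, skin: fur]: skin is fur, age = 21 — does not satisfy this, so Negative.
[mass: 19, age: 16, skin: feathers]: skin is feathers, age = 16 — satisfies this, so Positive.

Positive, Negative, Positive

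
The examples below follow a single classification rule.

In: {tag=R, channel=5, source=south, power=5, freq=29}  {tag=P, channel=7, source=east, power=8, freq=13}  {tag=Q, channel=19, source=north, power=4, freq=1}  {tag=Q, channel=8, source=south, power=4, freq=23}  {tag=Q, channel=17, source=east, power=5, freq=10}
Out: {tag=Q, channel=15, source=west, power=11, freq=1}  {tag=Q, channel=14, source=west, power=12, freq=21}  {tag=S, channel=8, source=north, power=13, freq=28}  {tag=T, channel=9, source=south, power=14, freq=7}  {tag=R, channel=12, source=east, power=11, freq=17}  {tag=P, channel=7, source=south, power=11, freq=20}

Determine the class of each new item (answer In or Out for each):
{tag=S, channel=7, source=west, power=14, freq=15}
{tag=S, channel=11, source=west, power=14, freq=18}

Out, Out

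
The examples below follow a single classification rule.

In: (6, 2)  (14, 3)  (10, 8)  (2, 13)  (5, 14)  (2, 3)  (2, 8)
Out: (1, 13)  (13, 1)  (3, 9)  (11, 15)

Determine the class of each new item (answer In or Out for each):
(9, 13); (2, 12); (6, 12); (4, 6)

Looking at the examples, the only property every 'In' case has and every 'Out' case lacks is: product is even.
(9, 13) — 9·13 = 117, hence Out. (2, 12) — 2·12 = 24, hence In. (6, 12) — 6·12 = 72, hence In. (4, 6) — 4·6 = 24, hence In.

Out, In, In, In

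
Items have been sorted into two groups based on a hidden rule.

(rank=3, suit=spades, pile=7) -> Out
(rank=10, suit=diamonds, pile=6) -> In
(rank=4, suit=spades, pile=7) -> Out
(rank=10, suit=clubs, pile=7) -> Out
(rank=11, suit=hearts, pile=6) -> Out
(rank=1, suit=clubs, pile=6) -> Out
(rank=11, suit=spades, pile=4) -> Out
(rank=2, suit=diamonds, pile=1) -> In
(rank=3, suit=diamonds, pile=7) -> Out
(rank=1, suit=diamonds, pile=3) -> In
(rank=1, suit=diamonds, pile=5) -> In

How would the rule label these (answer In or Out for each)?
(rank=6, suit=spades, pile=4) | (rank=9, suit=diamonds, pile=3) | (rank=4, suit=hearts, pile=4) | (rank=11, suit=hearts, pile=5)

A rule that fits every label: suit is diamonds AND pile ≤ 6 — true of each 'In' example, false of each 'Out' one.

Out, In, Out, Out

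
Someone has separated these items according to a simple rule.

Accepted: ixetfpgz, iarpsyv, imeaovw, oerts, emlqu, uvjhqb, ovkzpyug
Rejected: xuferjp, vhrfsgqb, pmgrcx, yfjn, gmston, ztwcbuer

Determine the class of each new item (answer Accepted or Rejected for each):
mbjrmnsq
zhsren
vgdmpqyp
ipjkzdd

The classifier is using: starts with a vowel.
Rejected: mbjrmnsq, since starts with 'm'.
Rejected: zhsren, since starts with 'z'.
Rejected: vgdmpqyp, since starts with 'v'.
Accepted: ipjkzdd, since starts with 'i'.

Rejected, Rejected, Rejected, Accepted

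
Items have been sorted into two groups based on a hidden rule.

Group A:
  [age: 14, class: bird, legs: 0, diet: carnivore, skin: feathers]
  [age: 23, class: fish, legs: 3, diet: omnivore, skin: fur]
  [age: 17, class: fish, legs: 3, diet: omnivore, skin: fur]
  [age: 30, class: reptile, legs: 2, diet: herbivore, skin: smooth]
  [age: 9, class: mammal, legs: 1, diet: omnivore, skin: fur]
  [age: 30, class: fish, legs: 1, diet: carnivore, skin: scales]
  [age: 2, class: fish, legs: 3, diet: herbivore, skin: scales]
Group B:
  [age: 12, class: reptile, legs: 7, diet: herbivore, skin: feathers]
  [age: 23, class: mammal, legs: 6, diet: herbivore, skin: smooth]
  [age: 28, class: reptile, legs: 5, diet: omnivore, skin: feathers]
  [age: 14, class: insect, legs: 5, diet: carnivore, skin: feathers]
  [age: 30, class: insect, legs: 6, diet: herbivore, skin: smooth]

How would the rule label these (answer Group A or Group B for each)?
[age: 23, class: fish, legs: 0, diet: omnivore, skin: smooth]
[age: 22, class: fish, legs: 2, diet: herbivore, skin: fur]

Group A, Group A

The distinguishing property — legs ≤ 3 — holds for all the 'Group A' cases and none of the 'Group B' cases.
[age: 23, class: fish, legs: 0, diet: omnivore, skin: smooth]: legs = 0 — matches, so Group A. [age: 22, class: fish, legs: 2, diet: herbivore, skin: fur]: legs = 2 — matches, so Group A.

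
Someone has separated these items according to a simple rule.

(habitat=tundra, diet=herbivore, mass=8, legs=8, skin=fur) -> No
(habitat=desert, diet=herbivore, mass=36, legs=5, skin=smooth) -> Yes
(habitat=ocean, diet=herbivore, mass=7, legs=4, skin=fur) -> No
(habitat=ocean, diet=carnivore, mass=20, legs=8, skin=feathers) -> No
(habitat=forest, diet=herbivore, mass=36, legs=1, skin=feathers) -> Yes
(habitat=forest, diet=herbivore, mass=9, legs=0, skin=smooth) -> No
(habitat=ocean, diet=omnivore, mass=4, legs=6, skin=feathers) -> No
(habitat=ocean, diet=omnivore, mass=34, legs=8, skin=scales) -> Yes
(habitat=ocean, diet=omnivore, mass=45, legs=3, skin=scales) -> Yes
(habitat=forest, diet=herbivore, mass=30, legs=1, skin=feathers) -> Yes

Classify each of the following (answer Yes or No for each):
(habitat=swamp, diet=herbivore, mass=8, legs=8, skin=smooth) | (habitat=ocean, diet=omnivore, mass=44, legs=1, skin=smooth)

No, Yes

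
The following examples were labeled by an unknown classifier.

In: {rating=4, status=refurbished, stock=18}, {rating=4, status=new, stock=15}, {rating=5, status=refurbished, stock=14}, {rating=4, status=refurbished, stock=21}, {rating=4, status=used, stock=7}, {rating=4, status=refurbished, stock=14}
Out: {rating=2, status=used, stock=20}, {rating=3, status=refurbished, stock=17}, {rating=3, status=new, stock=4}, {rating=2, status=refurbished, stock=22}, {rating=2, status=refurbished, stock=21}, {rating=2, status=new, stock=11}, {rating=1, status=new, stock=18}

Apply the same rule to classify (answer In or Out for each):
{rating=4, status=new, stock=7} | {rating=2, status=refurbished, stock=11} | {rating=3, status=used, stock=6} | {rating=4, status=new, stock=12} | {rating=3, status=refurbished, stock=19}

The classifier is using: rating ≥ 4.
{rating=4, status=new, stock=7}: rating = 4 — qualifies, so In.
{rating=2, status=refurbished, stock=11}: rating = 2 — fails this test, so Out.
{rating=3, status=used, stock=6}: rating = 3 — fails this test, so Out.
{rating=4, status=new, stock=12}: rating = 4 — qualifies, so In.
{rating=3, status=refurbished, stock=19}: rating = 3 — fails this test, so Out.

In, Out, Out, In, Out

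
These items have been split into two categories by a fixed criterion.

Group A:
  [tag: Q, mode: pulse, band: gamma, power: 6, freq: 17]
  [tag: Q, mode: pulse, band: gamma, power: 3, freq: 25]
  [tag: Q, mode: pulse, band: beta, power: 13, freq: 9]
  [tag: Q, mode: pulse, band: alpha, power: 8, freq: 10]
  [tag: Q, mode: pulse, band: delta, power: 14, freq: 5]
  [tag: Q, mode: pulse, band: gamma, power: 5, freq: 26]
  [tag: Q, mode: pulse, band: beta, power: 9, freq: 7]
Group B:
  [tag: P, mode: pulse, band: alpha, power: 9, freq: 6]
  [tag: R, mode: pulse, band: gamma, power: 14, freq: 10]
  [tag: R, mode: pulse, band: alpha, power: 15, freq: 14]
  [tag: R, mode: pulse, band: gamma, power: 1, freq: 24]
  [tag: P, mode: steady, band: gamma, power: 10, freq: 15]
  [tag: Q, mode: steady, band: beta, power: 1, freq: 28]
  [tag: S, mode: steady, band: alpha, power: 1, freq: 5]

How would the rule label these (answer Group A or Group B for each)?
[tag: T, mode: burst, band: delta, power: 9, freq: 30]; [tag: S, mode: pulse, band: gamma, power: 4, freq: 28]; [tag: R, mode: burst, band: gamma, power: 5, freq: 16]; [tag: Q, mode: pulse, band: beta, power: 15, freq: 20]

Group B, Group B, Group B, Group A

'Group A' ⟺ mode is pulse AND tag is Q.
[tag: T, mode: burst, band: delta, power: 9, freq: 30] — mode is burst, tag is T, hence Group B. [tag: S, mode: pulse, band: gamma, power: 4, freq: 28] — mode is pulse, tag is S, hence Group B. [tag: R, mode: burst, band: gamma, power: 5, freq: 16] — mode is burst, tag is R, hence Group B. [tag: Q, mode: pulse, band: beta, power: 15, freq: 20] — mode is pulse, tag is Q, hence Group A.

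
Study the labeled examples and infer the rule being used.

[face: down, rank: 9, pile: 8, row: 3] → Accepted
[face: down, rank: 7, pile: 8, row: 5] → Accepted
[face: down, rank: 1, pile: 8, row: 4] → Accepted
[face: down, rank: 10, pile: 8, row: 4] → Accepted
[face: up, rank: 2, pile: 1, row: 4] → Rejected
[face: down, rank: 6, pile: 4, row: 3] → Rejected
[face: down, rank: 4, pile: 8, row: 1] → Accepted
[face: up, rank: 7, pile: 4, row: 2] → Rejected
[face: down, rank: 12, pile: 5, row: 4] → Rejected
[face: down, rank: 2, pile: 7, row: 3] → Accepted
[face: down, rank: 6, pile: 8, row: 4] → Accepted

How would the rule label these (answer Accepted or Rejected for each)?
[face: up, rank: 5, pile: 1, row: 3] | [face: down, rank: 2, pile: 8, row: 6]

Rejected, Accepted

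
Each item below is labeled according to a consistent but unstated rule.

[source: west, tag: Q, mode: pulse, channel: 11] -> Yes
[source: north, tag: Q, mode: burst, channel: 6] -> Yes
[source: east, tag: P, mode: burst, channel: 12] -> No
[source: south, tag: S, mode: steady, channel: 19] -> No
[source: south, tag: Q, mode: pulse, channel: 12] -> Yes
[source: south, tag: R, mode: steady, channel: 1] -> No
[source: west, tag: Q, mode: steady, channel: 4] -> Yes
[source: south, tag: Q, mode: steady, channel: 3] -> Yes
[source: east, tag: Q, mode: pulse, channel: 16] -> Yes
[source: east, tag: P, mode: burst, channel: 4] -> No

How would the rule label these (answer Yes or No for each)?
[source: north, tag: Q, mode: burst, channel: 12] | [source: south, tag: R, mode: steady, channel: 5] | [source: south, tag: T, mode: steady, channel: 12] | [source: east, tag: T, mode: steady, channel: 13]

Yes, No, No, No

Every 'Yes' example satisfies: tag is Q. None of the 'No' examples do.
[source: north, tag: Q, mode: burst, channel: 12]: tag is Q — meets the rule, so Yes.
[source: south, tag: R, mode: steady, channel: 5]: tag is R — lacks this property, so No.
[source: south, tag: T, mode: steady, channel: 12]: tag is T — lacks this property, so No.
[source: east, tag: T, mode: steady, channel: 13]: tag is T — lacks this property, so No.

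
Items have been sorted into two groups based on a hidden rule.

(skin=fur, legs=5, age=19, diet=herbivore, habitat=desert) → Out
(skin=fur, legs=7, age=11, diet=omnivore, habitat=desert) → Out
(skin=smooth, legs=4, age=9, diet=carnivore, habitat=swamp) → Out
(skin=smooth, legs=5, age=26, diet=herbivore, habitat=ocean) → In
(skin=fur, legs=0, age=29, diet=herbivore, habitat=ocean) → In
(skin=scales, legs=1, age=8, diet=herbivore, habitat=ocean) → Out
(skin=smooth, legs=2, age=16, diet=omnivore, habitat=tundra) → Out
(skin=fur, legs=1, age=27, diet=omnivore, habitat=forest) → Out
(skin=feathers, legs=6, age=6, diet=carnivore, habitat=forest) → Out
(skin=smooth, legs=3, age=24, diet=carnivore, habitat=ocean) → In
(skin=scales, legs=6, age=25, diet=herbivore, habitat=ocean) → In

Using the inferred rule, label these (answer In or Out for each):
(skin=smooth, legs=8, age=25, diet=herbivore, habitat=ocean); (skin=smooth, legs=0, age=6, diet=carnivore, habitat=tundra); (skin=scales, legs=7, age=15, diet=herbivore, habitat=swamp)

In, Out, Out

One predicate separates the groups cleanly: habitat is ocean AND age ≥ 9.
(skin=smooth, legs=8, age=25, diet=herbivore, habitat=ocean): habitat is ocean, age = 25 — matches, so In.
(skin=smooth, legs=0, age=6, diet=carnivore, habitat=tundra): habitat is tundra, age = 6 — doesn't qualify, so Out.
(skin=scales, legs=7, age=15, diet=herbivore, habitat=swamp): habitat is swamp, age = 15 — doesn't qualify, so Out.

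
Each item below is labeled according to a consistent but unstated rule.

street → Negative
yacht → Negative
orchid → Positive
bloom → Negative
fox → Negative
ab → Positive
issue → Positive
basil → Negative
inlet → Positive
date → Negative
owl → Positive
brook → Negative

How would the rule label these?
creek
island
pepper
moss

Negative, Positive, Negative, Negative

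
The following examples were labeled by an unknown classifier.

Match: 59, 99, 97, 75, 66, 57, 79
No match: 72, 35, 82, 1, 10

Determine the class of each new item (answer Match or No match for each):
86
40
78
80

Match, No match, Match, No match

Every 'Match' example satisfies: digit sum ≥ 11. None of the 'No match' examples do.
86 — digit sum 8+6 = 14, hence Match. 40 — digit sum 4+0 = 4, hence No match. 78 — digit sum 7+8 = 15, hence Match. 80 — digit sum 8+0 = 8, hence No match.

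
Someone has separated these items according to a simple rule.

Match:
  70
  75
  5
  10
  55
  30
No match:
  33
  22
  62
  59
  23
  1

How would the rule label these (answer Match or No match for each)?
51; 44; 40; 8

The classifier is using: multiple of 5.
51 → 51 = 5·10 + 1 → No match. 44 → 44 = 5·8 + 4 → No match. 40 → 40 = 5·8 → Match. 8 → 8 = 5·1 + 3 → No match.

No match, No match, Match, No match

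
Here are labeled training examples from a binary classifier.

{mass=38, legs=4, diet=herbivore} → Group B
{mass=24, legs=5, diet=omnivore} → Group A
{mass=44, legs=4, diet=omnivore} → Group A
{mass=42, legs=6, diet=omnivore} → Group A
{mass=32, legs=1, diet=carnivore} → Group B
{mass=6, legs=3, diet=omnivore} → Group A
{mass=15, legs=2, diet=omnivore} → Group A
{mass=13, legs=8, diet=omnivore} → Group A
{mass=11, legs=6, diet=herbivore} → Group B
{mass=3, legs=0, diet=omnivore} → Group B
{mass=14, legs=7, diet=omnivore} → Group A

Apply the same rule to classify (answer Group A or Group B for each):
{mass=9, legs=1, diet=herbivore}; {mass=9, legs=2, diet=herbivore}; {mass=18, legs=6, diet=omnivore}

The common property of the 'Group A' items is: diet is omnivore AND legs ≥ 1. No 'Group B' item has it.

Group B, Group B, Group A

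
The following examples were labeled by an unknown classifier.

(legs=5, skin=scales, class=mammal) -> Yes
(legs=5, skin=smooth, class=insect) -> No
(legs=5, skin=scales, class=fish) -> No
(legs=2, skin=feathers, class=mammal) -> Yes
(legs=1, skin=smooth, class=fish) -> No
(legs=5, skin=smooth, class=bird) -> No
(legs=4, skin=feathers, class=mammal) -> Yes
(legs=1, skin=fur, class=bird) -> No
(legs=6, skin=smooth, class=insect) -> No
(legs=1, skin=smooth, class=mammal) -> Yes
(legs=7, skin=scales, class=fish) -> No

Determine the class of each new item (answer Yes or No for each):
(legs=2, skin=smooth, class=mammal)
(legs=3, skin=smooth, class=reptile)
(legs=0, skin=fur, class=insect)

Yes, No, No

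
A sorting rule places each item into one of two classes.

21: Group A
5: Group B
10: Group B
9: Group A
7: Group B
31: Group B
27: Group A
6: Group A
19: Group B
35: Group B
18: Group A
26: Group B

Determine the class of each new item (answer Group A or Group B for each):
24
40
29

'Group A' ⟺ multiple of 3.
24 — 24 = 3·8, hence Group A. 40 — 40 = 3·13 + 1, hence Group B. 29 — 29 = 3·9 + 2, hence Group B.

Group A, Group B, Group B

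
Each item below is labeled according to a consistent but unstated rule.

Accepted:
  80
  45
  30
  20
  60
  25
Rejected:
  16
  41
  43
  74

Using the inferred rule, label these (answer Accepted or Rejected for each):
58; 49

Checking candidate rules against both groups, what survives is: multiple of 5.
58: 58 = 5·11 + 3, does not pass → Rejected.
49: 49 = 5·9 + 4, does not pass → Rejected.

Rejected, Rejected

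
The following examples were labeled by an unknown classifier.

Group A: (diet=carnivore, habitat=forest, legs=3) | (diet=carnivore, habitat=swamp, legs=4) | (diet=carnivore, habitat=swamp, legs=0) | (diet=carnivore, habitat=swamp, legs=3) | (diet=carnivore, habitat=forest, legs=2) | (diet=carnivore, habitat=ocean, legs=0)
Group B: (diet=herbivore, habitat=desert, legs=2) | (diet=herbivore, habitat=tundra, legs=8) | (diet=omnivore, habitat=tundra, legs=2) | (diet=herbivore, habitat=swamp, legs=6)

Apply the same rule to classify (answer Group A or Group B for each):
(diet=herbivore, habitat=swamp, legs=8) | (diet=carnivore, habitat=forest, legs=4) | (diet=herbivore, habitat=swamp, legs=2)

Group B, Group A, Group B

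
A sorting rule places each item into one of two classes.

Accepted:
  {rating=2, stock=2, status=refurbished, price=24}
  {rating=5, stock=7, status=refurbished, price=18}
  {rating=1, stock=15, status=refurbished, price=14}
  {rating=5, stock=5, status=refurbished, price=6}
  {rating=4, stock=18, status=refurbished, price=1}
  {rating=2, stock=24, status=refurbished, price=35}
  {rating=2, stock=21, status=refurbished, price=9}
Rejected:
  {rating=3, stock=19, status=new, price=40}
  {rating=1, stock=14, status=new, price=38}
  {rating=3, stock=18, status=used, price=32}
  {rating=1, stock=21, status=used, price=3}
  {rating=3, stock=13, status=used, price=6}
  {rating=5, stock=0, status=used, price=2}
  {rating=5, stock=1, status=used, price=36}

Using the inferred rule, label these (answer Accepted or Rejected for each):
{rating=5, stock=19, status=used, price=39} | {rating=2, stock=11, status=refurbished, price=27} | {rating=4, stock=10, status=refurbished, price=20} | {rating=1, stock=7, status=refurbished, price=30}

Rule: status is refurbished. This holds for each 'Accepted' example and fails for each 'Rejected' one.
Rejected: {rating=5, stock=19, status=used, price=39}, since status is used. Accepted: {rating=2, stock=11, status=refurbished, price=27}, since status is refurbished. Accepted: {rating=4, stock=10, status=refurbished, price=20}, since status is refurbished. Accepted: {rating=1, stock=7, status=refurbished, price=30}, since status is refurbished.

Rejected, Accepted, Accepted, Accepted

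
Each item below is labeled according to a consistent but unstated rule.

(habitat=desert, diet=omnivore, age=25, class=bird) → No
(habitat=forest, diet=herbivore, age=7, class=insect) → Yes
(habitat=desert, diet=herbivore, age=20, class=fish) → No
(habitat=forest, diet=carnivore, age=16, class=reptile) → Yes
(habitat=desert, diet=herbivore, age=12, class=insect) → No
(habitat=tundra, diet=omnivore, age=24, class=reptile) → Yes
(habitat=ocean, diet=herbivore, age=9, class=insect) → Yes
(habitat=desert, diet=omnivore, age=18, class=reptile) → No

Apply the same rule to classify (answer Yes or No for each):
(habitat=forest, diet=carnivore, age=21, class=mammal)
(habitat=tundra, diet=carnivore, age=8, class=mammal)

A rule that fits every label: habitat is not desert — true of each 'Yes' example, false of each 'No' one.
(habitat=forest, diet=carnivore, age=21, class=mammal) — habitat is forest, hence Yes. (habitat=tundra, diet=carnivore, age=8, class=mammal) — habitat is tundra, hence Yes.

Yes, Yes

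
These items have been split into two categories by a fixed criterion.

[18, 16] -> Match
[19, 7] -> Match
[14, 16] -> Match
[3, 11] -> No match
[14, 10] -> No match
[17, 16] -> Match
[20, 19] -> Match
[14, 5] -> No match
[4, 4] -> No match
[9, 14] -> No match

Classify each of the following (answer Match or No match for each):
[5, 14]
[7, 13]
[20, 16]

A rule that fits every label: sum ≥ 26 — true of each 'Match' example, false of each 'No match' one.
[5, 14] → 5+14 = 19 → No match.
[7, 13] → 7+13 = 20 → No match.
[20, 16] → 20+16 = 36 → Match.

No match, No match, Match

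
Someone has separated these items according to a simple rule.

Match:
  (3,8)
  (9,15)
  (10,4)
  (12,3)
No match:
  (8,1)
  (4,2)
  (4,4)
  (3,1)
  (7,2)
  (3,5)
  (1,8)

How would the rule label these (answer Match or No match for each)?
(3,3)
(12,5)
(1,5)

One predicate separates the groups cleanly: sum ≥ 11.
(3,3): 3+3 = 6, doesn't match → No match.
(12,5): 12+5 = 17, passes → Match.
(1,5): 1+5 = 6, doesn't match → No match.

No match, Match, No match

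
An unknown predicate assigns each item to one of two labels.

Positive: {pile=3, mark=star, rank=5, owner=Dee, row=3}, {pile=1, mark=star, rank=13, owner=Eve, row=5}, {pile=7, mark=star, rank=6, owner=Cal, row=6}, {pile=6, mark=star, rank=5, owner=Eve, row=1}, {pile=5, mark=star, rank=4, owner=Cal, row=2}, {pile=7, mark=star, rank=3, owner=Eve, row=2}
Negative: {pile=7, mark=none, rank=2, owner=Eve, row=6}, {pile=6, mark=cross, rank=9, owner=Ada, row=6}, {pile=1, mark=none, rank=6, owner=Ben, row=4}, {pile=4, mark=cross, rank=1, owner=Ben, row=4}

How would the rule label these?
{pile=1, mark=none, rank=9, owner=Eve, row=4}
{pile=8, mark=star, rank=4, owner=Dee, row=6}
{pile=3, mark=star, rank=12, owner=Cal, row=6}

A rule that fits every label: mark is star — true of each 'Positive' example, false of each 'Negative' one.
{pile=1, mark=none, rank=9, owner=Eve, row=4} → mark is none → Negative.
{pile=8, mark=star, rank=4, owner=Dee, row=6} → mark is star → Positive.
{pile=3, mark=star, rank=12, owner=Cal, row=6} → mark is star → Positive.

Negative, Positive, Positive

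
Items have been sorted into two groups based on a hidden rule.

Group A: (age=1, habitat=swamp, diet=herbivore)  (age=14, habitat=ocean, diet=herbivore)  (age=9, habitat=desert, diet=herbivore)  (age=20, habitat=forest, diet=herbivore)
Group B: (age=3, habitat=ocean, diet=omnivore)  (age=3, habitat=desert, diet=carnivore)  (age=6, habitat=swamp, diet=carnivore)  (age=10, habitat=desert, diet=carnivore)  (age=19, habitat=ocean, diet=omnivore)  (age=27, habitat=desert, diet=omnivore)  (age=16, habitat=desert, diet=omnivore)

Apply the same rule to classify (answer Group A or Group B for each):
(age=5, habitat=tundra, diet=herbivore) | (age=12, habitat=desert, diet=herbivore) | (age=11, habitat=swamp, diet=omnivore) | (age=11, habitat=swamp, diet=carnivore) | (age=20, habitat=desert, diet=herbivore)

The common property of the 'Group A' items is: diet is herbivore. No 'Group B' item has it.

Group A, Group A, Group B, Group B, Group A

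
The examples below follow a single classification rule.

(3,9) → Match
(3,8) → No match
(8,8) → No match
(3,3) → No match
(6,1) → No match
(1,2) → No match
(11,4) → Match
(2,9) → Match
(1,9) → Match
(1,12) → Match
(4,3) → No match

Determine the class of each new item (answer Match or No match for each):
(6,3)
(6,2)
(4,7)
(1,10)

No match, No match, No match, Match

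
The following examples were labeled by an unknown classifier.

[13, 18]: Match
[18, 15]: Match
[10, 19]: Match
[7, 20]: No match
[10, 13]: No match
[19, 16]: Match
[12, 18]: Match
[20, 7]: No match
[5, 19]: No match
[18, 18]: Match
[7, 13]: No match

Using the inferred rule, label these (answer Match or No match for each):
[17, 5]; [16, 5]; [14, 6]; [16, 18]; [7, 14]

The common property of the 'Match' items is: sum ≥ 29. No 'No match' item has it.
[17, 5]: 17+5 = 22, fails the rule → No match.
[16, 5]: 16+5 = 21, fails the rule → No match.
[14, 6]: 14+6 = 20, fails the rule → No match.
[16, 18]: 16+18 = 34, has this property → Match.
[7, 14]: 7+14 = 21, fails the rule → No match.

No match, No match, No match, Match, No match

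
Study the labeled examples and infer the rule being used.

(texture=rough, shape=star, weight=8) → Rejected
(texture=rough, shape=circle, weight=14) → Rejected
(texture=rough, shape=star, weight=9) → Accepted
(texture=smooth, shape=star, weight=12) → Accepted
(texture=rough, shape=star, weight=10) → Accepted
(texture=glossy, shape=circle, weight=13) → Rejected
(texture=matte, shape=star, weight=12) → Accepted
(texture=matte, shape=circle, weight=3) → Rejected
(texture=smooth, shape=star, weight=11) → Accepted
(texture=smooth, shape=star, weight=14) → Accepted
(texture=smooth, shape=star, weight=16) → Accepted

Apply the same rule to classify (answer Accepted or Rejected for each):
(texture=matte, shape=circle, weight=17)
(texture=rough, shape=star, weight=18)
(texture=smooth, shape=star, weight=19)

Rule: shape is star AND weight ≥ 9. This holds for each 'Accepted' example and fails for each 'Rejected' one.
(texture=matte, shape=circle, weight=17) → shape is circle, weight = 17 → Rejected. (texture=rough, shape=star, weight=18) → shape is star, weight = 18 → Accepted. (texture=smooth, shape=star, weight=19) → shape is star, weight = 19 → Accepted.

Rejected, Accepted, Accepted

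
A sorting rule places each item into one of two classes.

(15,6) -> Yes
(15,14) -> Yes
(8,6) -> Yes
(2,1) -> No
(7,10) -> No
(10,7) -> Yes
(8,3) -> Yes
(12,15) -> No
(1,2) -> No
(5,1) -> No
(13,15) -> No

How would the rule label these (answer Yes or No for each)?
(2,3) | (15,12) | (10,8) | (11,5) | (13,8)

The rule appears to be: first > second AND sum ≥ 11.
(2,3): No (2 < 3, 2+3 = 5).
(15,12): Yes (15 > 12, 15+12 = 27).
(10,8): Yes (10 > 8, 10+8 = 18).
(11,5): Yes (11 > 5, 11+5 = 16).
(13,8): Yes (13 > 8, 13+8 = 21).

No, Yes, Yes, Yes, Yes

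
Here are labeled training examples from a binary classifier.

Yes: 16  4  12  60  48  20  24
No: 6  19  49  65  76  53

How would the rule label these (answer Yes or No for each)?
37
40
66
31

No, Yes, No, No

The simplest hypothesis consistent with all the labels is: multiple of 4 AND at most 60.
37: No (37 = 4·9 + 1, 37 ≤ 60).
40: Yes (40 = 4·10, 40 ≤ 60).
66: No (66 = 4·16 + 2, 66 > 60).
31: No (31 = 4·7 + 3, 31 ≤ 60).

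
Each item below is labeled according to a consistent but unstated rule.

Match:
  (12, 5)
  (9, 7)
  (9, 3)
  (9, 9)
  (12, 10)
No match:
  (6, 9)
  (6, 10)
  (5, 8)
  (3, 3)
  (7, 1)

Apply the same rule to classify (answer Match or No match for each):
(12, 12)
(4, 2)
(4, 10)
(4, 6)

'Match' ⟺ first ≥ 8.
(12, 12): first 12, checks out → Match.
(4, 2): first 4, does not fit → No match.
(4, 10): first 4, does not fit → No match.
(4, 6): first 4, does not fit → No match.

Match, No match, No match, No match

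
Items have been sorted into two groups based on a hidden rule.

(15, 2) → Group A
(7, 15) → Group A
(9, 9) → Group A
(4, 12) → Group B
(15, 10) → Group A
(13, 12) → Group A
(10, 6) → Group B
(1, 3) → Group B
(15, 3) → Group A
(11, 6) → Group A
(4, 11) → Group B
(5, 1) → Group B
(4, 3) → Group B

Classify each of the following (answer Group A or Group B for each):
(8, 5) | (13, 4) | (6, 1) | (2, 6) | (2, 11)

The distinguishing property — sum ≥ 17 — holds for all the 'Group A' cases and none of the 'Group B' cases.
Group B: (8, 5), since 8+5 = 13. Group A: (13, 4), since 13+4 = 17. Group B: (6, 1), since 6+1 = 7. Group B: (2, 6), since 2+6 = 8. Group B: (2, 11), since 2+11 = 13.

Group B, Group A, Group B, Group B, Group B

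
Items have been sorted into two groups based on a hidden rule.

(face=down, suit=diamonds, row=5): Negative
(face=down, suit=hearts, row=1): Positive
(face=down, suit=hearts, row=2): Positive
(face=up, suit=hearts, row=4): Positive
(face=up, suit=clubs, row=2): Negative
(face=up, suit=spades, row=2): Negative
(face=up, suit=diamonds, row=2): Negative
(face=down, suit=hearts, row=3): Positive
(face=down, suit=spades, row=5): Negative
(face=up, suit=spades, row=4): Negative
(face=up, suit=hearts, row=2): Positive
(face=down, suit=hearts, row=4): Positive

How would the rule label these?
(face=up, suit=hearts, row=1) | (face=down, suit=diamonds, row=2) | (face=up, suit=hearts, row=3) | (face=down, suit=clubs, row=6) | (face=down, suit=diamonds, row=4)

Checking candidate rules against both groups, what survives is: suit is hearts.
(face=up, suit=hearts, row=1) → suit is hearts → Positive.
(face=down, suit=diamonds, row=2) → suit is diamonds → Negative.
(face=up, suit=hearts, row=3) → suit is hearts → Positive.
(face=down, suit=clubs, row=6) → suit is clubs → Negative.
(face=down, suit=diamonds, row=4) → suit is diamonds → Negative.

Positive, Negative, Positive, Negative, Negative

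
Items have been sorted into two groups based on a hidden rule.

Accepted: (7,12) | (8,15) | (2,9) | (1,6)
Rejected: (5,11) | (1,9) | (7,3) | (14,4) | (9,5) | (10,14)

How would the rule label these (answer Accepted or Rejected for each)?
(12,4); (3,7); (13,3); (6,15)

Rejected, Rejected, Rejected, Accepted

All 'Accepted' examples share one property — sum is odd — and every 'Rejected' example lacks it.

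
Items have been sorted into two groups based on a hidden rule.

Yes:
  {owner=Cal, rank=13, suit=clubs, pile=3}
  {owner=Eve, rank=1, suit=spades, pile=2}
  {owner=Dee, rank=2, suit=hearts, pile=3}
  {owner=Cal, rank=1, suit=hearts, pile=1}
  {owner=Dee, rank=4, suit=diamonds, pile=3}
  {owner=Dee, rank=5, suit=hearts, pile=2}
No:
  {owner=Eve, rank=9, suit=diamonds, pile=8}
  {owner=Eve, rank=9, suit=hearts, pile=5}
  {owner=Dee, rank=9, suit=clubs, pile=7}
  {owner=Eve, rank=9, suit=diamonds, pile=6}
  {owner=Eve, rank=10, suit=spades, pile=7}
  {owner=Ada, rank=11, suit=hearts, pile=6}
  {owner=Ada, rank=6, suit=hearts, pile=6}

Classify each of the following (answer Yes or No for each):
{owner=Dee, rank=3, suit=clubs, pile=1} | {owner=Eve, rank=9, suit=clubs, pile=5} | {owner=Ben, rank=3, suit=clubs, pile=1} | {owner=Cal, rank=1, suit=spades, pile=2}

The pattern is that an item is 'Yes' exactly when: pile ≤ 3.

Yes, No, Yes, Yes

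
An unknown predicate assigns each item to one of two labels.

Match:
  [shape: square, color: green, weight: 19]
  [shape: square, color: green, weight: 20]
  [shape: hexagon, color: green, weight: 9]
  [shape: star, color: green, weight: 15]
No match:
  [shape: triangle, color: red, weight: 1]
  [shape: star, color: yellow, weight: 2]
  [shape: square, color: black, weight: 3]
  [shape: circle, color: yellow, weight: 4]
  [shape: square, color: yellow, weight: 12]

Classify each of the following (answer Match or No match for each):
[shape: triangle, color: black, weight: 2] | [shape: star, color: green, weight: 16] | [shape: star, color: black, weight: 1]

No match, Match, No match

Checking candidate rules against both groups, what survives is: color is green.
[shape: triangle, color: black, weight: 2] — color is black, hence No match.
[shape: star, color: green, weight: 16] — color is green, hence Match.
[shape: star, color: black, weight: 1] — color is black, hence No match.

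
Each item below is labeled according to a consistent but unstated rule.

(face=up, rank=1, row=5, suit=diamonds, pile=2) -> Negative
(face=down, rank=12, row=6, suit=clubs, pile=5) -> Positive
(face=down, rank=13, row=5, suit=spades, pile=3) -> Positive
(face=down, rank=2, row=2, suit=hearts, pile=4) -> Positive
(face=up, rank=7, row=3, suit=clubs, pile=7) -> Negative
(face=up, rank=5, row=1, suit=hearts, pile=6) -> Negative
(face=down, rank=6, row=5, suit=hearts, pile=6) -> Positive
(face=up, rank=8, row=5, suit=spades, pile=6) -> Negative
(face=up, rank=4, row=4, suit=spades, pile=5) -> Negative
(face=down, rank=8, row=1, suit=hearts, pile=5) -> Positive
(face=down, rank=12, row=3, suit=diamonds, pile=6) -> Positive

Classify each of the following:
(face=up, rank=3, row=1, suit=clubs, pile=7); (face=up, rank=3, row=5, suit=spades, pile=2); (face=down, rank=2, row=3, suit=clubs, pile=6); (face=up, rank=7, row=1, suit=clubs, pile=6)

Negative, Negative, Positive, Negative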